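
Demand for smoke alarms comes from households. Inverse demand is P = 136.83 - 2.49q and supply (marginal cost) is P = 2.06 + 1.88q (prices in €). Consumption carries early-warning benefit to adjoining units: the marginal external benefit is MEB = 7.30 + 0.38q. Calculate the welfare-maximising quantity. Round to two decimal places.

Social marginal benefit = demand + MEB = 144.13 - 2.11q.
Set SMB = MC: 144.13 - 2.11q = 2.06 + 1.88q → q* = 35.6065.

q* = 35.61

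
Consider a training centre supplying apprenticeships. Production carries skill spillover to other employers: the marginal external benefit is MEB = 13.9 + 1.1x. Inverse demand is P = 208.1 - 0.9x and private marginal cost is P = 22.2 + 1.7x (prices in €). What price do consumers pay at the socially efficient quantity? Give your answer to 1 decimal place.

P = €88.2

Social marginal cost = private MC − MEB = 8.3 + 0.6x.
Set SMC = demand: 8.3 + 0.6x = 208.1 - 0.9x → x* = 133.2000.
Consumer price on the demand curve at x*: 208.1 − 0.9×133.2000 = 88.2200.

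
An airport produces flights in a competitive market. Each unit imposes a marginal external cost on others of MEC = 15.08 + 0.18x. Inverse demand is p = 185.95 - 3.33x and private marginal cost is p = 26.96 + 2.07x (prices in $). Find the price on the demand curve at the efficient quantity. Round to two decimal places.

P = $100.07

Social marginal cost = private MC + MEC = 42.04 + 2.25x.
Set SMC = demand: 42.04 + 2.25x = 185.95 - 3.33x → x* = 25.7903.
Consumer price on the demand curve at x*: 185.95 − 3.33×25.7903 = 100.0683.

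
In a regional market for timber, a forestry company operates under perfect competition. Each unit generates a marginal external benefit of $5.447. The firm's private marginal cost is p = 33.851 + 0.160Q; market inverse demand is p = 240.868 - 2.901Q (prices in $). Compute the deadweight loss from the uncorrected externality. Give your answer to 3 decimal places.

Market equilibrium (private): 33.851 + 0.160Q = 240.868 - 2.901Q → Q_m = 67.6305.
Social marginal cost = private MC − MEB = 28.404 + 0.160Q.
Set SMC = demand: 28.404 + 0.160Q = 240.868 - 2.901Q → Q* = 69.4100.
Between Q* and Q_m the wedge demand − SMC runs linearly from 0 to MEB(Q_m), so the loss is a triangle.
DWL = ½ × 1.7795 × 5.4470 = 4.8465.

DWL = $4.846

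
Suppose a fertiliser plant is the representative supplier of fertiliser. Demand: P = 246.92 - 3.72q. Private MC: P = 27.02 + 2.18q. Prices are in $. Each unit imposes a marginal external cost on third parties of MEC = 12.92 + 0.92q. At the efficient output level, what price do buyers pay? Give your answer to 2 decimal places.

Social marginal cost = private MC + MEC = 39.94 + 3.10q.
Set SMC = demand: 39.94 + 3.10q = 246.92 - 3.72q → q* = 30.3490.
Consumer price on the demand curve at q*: 246.92 − 3.72×30.3490 = 134.0217.

P = $134.02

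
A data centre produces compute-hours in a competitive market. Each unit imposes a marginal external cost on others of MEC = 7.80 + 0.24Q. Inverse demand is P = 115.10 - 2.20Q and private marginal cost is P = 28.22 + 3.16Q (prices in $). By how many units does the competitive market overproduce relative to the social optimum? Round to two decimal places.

Market equilibrium (private): 28.22 + 3.16Q = 115.10 - 2.20Q → Q_m = 16.2090.
Social marginal cost = private MC + MEC = 36.02 + 3.40Q.
Set SMC = demand: 36.02 + 3.40Q = 115.10 - 2.20Q → Q* = 14.1214.
Gap = |16.2090 − 14.1214| = 2.0876.

2.09 units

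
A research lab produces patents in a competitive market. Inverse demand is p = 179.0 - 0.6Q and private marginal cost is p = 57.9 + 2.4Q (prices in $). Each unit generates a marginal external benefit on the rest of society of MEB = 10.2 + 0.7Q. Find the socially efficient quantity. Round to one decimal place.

Social marginal cost = private MC − MEB = 47.7 + 1.7Q.
Set SMC = demand: 47.7 + 1.7Q = 179.0 - 0.6Q → Q* = 57.0870.

Q* = 57.1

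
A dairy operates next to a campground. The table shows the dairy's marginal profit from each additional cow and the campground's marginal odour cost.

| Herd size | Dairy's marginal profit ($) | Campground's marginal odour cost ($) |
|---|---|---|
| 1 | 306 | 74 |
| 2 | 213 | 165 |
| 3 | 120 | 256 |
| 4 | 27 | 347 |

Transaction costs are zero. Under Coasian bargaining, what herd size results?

2

Bargaining reaches the level where marginal profit last exceeds marginal odour cost.
That holds through level 2 (213 ≥ 165) but not at 3 (120 < 256).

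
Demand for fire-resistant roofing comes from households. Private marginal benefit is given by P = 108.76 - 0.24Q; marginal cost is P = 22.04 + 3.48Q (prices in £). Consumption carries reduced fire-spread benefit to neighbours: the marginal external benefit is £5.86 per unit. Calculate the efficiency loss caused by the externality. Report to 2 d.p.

Market equilibrium (private): 22.04 + 3.48Q = 108.76 - 0.24Q → Q_m = 23.3118.
Social marginal benefit = demand + MEB = 114.62 - 0.24Q.
Set SMB = MC: 114.62 - 0.24Q = 22.04 + 3.48Q → Q* = 24.8871.
The loss is the area between SMB and MC from Q* to Q_m; with linear curves that's a triangle of height MEB(Q_m).
DWL = ½ × 1.5753 × 5.8600 = 4.6156.

DWL = £4.62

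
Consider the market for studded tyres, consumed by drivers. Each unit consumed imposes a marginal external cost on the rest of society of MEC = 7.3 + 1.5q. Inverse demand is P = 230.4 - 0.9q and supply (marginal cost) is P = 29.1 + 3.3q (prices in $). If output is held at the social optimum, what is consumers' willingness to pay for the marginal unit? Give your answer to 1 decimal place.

P = $199.8

Social marginal benefit = demand − MEC = 223.1 - 2.4q.
Set SMB = MC: 223.1 - 2.4q = 29.1 + 3.3q → q* = 34.0351.
Consumer price on the demand curve at q*: 230.4 − 0.9×34.0351 = 199.7684.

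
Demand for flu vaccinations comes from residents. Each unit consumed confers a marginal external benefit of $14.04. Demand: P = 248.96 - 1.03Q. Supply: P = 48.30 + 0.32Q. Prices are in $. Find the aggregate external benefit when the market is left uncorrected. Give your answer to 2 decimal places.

$2086.86

Market equilibrium (private): 48.30 + 0.32Q = 248.96 - 1.03Q → Q_m = 148.6370.
Total external benefit = MEB × Q_m = 14.04 × 148.6370 = 2086.8635.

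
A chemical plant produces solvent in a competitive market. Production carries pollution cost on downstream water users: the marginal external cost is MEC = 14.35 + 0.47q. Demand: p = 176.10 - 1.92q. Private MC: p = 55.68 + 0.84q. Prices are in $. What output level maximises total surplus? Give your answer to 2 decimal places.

q* = 32.84

Social marginal cost = private MC + MEC = 70.03 + 1.31q.
Set SMC = demand: 70.03 + 1.31q = 176.10 - 1.92q → q* = 32.8390.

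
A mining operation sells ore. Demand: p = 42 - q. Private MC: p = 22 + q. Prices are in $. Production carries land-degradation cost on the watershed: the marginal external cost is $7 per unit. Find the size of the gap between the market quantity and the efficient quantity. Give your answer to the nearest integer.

Market equilibrium (private): 22 + q = 42 - q → q_m = 10.0000.
Social marginal cost = private MC + MEC = 29 + q.
Set SMC = demand: 29 + q = 42 - q → q* = 6.5000.
Gap = |10.0000 − 6.5000| = 3.5000.

4 units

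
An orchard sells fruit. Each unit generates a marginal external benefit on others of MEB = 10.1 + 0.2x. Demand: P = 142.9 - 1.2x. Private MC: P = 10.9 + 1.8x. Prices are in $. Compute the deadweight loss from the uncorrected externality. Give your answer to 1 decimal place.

DWL = $63.8

Market equilibrium (private): 10.9 + 1.8x = 142.9 - 1.2x → x_m = 44.0000.
Social marginal cost = private MC − MEB = 0.8 + 1.6x.
Set SMC = demand: 0.8 + 1.6x = 142.9 - 1.2x → x* = 50.7500.
Height of the DWL triangle at x_m is demand(x_m) − SMC(x_m) = MEB(x_m) = 18.9000.
DWL = ½ × 6.7500 × 18.9000 = 63.7875.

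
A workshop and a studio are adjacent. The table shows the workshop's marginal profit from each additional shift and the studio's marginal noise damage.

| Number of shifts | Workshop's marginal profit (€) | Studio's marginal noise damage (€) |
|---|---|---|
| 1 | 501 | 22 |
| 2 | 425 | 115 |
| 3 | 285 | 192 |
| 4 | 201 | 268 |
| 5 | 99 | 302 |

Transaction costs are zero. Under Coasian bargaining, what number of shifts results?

3

Bargaining reaches the level where marginal profit last exceeds marginal noise damage.
That holds through level 3 (285 ≥ 192) but not at 4 (201 < 268).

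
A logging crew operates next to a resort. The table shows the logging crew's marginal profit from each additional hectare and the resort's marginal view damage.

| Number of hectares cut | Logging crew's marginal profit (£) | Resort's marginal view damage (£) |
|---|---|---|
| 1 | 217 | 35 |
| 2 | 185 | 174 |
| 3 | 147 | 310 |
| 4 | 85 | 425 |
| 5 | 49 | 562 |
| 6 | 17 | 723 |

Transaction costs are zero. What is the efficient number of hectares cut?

2

Bargaining reaches the level where marginal profit last exceeds marginal view damage.
That holds through level 2 (185 ≥ 174) but not at 3 (147 < 310).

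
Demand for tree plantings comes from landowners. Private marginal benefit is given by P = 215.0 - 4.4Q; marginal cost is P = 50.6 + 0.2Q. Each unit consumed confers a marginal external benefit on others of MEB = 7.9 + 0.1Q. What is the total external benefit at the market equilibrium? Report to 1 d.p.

346.2

Market equilibrium (private): 50.6 + 0.2Q = 215.0 - 4.4Q → Q_m = 35.7391.
Total external benefit = ∫₀^{Q_m} (7.9 + 0.1Q) dQ = 7.9×35.7391 + ½×0.1×35.7391² = 346.2031.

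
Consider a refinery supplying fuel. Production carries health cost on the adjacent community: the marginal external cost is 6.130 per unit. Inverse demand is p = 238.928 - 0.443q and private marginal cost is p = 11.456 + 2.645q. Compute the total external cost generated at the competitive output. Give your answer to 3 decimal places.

451.555

Market equilibrium (private): 11.456 + 2.645q = 238.928 - 0.443q → q_m = 73.6632.
Total external cost = MEC × q_m = 6.130 × 73.6632 = 451.5554.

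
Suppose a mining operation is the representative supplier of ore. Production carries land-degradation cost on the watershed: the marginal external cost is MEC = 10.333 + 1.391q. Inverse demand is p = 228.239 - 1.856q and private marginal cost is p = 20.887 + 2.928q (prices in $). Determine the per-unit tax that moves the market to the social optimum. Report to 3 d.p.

Social marginal cost = private MC + MEC = 31.220 + 4.319q.
Set SMC = demand: 31.220 + 4.319q = 228.239 - 1.856q → q* = 31.9059.
The Pigouvian tax equals MEC at q*: 10.333 + 1.391×31.9059 = 54.7141.

tax = $54.714 per unit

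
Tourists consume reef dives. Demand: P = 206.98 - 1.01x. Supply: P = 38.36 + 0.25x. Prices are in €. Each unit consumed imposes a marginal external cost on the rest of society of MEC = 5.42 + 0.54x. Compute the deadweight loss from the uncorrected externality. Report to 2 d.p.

Market equilibrium (private): 38.36 + 0.25x = 206.98 - 1.01x → x_m = 133.8254.
Social marginal benefit = demand − MEC = 201.56 - 1.55x.
Set SMB = MC: 201.56 - 1.55x = 38.36 + 0.25x → x* = 90.6667.
Between x* and x_m the wedge MC − SMB runs linearly from 0 to MEC(x_m), so the loss is a triangle.
DWL = ½ × 43.1587 × 77.6857 = 1676.4069.

DWL = €1676.41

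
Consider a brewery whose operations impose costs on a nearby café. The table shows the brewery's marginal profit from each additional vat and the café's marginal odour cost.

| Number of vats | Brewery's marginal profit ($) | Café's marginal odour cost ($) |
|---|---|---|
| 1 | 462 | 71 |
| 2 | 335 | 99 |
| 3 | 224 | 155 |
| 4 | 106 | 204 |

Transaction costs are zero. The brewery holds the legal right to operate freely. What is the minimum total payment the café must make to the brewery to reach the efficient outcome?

Left alone the brewery would choose level 4 (marginal profit stays positive).
Efficient level: k* = 3 (marginal profit ≥ marginal odour cost through 3).
The café must at least cover the brewery's forgone profit from cutting 4→3: 106 = 106.

$106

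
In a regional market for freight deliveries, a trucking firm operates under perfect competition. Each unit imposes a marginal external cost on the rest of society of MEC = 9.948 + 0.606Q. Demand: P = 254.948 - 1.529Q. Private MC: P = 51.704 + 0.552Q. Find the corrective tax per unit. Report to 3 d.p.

tax = 53.542 per unit

Social marginal cost = private MC + MEC = 61.652 + 1.158Q.
Set SMC = demand: 61.652 + 1.158Q = 254.948 - 1.529Q → Q* = 71.9375.
The Pigouvian tax equals MEC at Q*: 9.948 + 0.606×71.9375 = 53.5421.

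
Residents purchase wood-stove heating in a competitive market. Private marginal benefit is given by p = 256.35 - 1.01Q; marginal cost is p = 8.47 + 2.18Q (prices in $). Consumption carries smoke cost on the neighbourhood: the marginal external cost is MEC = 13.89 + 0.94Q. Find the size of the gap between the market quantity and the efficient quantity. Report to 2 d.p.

Market equilibrium (private): 8.47 + 2.18Q = 256.35 - 1.01Q → Q_m = 77.7053.
Social marginal benefit = demand − MEC = 242.46 - 1.95Q.
Set SMB = MC: 242.46 - 1.95Q = 8.47 + 2.18Q → Q* = 56.6562.
Gap = |77.7053 − 56.6562| = 21.0491.

21.05 units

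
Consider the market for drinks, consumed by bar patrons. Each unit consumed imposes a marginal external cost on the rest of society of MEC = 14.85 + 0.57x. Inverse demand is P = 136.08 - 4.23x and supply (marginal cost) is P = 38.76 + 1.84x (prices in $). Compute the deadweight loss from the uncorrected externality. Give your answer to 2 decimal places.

Market equilibrium (private): 38.76 + 1.84x = 136.08 - 4.23x → x_m = 16.0329.
Social marginal benefit = demand − MEC = 121.23 - 4.80x.
Set SMB = MC: 121.23 - 4.80x = 38.76 + 1.84x → x* = 12.4202.
Height of the DWL triangle at x_m is MC(x_m) − SMB(x_m) = MEC(x_m) = 23.9888.
DWL = ½ × 3.6127 × 23.9888 = 43.3322.

DWL = $43.33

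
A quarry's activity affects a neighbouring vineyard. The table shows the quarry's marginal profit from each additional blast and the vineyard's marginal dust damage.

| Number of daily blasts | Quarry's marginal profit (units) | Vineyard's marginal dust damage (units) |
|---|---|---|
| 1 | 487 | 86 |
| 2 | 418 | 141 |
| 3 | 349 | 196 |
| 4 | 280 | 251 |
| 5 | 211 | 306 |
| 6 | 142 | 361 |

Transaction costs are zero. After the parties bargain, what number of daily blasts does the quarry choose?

4

Bargaining reaches the level where marginal profit last exceeds marginal dust damage.
That holds through level 4 (280 ≥ 251) but not at 5 (211 < 306).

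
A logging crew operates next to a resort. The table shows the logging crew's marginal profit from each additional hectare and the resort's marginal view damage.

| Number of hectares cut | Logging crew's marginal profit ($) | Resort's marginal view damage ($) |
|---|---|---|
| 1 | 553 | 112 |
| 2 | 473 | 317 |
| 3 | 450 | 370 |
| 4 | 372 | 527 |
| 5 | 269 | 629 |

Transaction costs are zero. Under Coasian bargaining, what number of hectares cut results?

3

Bargaining reaches the level where marginal profit last exceeds marginal view damage.
That holds through level 3 (450 ≥ 370) but not at 4 (372 < 527).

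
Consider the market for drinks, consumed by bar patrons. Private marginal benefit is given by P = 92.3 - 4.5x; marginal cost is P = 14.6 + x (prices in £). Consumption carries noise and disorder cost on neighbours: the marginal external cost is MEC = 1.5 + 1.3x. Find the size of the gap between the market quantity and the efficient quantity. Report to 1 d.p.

2.9 units

Market equilibrium (private): 14.6 + x = 92.3 - 4.5x → x_m = 14.1273.
Social marginal benefit = demand − MEC = 90.8 - 5.8x.
Set SMB = MC: 90.8 - 5.8x = 14.6 + x → x* = 11.2059.
Gap = |14.1273 − 11.2059| = 2.9214.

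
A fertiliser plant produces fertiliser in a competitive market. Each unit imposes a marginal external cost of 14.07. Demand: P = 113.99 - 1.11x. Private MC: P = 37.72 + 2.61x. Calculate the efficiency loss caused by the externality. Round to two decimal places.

DWL = 26.61

Market equilibrium (private): 37.72 + 2.61x = 113.99 - 1.11x → x_m = 20.5027.
Social marginal cost = private MC + MEC = 51.79 + 2.61x.
Set SMC = demand: 51.79 + 2.61x = 113.99 - 1.11x → x* = 16.7204.
The loss is the area between SMC and demand from x* to x_m; with linear curves that's a triangle of height MEC(x_m).
DWL = ½ × 3.7823 × 14.0700 = 26.6085.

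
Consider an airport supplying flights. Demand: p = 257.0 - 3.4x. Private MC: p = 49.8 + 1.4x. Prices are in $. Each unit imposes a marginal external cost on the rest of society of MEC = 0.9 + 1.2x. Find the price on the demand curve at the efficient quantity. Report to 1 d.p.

Social marginal cost = private MC + MEC = 50.7 + 2.6x.
Set SMC = demand: 50.7 + 2.6x = 257.0 - 3.4x → x* = 34.3833.
Consumer price on the demand curve at x*: 257.0 − 3.4×34.3833 = 140.0968.

P = $140.1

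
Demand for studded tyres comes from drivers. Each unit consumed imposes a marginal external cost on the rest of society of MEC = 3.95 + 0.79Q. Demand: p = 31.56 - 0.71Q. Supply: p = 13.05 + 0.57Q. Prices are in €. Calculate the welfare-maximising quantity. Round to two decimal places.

Social marginal benefit = demand − MEC = 27.61 - 1.50Q.
Set SMB = MC: 27.61 - 1.50Q = 13.05 + 0.57Q → Q* = 7.0338.

Q* = 7.03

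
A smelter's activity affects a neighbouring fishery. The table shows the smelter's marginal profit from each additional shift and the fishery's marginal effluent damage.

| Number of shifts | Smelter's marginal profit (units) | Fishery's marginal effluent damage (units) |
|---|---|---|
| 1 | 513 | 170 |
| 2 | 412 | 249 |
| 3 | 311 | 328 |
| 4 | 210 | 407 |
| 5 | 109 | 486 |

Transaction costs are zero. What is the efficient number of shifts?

Bargaining reaches the level where marginal profit last exceeds marginal effluent damage.
That holds through level 2 (412 ≥ 249) but not at 3 (311 < 328).

2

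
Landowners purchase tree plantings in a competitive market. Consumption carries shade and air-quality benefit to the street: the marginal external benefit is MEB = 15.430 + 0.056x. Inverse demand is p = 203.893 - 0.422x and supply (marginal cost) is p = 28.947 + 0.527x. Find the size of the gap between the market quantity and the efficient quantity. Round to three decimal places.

Market equilibrium (private): 28.947 + 0.527x = 203.893 - 0.422x → x_m = 184.3477.
Social marginal benefit = demand + MEB = 219.323 - 0.366x.
Set SMB = MC: 219.323 - 0.366x = 28.947 + 0.527x → x* = 213.1870.
Gap = |184.3477 − 213.1870| = 28.8393.

28.839 units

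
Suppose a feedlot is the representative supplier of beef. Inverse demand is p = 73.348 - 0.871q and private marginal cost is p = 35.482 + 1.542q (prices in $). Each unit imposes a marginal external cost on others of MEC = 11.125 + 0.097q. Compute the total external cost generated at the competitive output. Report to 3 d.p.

$186.522

Market equilibrium (private): 35.482 + 1.542q = 73.348 - 0.871q → q_m = 15.6925.
Total external cost = ∫₀^{q_m} (11.125 + 0.097q) dq = 11.125×15.6925 + ½×0.097×15.6925² = 186.5224.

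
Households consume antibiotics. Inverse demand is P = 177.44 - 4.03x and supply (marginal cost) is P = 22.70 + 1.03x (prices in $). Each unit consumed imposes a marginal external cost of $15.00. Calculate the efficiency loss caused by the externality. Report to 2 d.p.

DWL = $22.23

Market equilibrium (private): 22.70 + 1.03x = 177.44 - 4.03x → x_m = 30.5810.
Social marginal benefit = demand − MEC = 162.44 - 4.03x.
Set SMB = MC: 162.44 - 4.03x = 22.70 + 1.03x → x* = 27.6166.
The loss is the area between SMB and MC from x* to x_m; with linear curves that's a triangle of height MEC(x_m).
DWL = ½ × 2.9644 × 15.0000 = 22.2330.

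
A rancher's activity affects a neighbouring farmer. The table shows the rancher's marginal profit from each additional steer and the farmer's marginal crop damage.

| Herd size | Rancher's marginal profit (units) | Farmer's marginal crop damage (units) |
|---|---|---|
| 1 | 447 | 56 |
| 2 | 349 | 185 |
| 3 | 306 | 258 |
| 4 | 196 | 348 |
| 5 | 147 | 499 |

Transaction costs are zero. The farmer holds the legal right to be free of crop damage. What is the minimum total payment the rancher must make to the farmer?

499

Efficient level: marginal profit ≥ marginal crop damage through level 3, so k* = 3.
With the farmer holding the right, the rancher must at least compensate total damage at k*: 56 + 185 + 258 = 499.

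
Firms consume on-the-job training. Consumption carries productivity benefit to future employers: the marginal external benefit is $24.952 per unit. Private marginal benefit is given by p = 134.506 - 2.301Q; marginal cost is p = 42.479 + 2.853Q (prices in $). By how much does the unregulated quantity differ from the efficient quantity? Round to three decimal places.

Market equilibrium (private): 42.479 + 2.853Q = 134.506 - 2.301Q → Q_m = 17.8555.
Social marginal benefit = demand + MEB = 159.458 - 2.301Q.
Set SMB = MC: 159.458 - 2.301Q = 42.479 + 2.853Q → Q* = 22.6967.
Gap = |17.8555 − 22.6967| = 4.8412.

4.841 units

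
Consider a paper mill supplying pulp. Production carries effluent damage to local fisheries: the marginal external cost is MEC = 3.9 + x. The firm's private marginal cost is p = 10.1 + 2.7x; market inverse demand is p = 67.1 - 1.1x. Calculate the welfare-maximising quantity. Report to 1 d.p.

Social marginal cost = private MC + MEC = 14.0 + 3.7x.
Set SMC = demand: 14.0 + 3.7x = 67.1 - 1.1x → x* = 11.0625.

x* = 11.1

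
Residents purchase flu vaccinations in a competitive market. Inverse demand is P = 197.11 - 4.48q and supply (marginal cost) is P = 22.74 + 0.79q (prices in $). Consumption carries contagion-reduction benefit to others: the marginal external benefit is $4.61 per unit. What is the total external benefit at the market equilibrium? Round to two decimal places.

$152.53

Market equilibrium (private): 22.74 + 0.79q = 197.11 - 4.48q → q_m = 33.0873.
Total external benefit = MEB × q_m = 4.61 × 33.0873 = 152.5325.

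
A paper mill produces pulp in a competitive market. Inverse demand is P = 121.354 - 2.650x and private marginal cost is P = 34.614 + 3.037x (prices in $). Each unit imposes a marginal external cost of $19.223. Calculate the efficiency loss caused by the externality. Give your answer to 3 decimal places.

DWL = $32.488

Market equilibrium (private): 34.614 + 3.037x = 121.354 - 2.650x → x_m = 15.2523.
Social marginal cost = private MC + MEC = 53.837 + 3.037x.
Set SMC = demand: 53.837 + 3.037x = 121.354 - 2.650x → x* = 11.8722.
Height of the DWL triangle at x_m is SMC(x_m) − demand(x_m) = MEC(x_m) = 19.2230.
DWL = ½ × 3.3801 × 19.2230 = 32.4878.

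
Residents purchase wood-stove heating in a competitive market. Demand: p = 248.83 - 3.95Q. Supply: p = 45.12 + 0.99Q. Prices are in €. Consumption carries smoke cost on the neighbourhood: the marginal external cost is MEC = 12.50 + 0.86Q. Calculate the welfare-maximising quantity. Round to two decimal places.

Q* = 32.97

Social marginal benefit = demand − MEC = 236.33 - 4.81Q.
Set SMB = MC: 236.33 - 4.81Q = 45.12 + 0.99Q → Q* = 32.9672.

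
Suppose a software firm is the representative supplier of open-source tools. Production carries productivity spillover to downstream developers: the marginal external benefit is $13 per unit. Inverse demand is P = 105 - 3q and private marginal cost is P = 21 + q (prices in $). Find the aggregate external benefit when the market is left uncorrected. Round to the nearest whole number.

Market equilibrium (private): 21 + q = 105 - 3q → q_m = 21.0000.
Total external benefit = MEB × q_m = 13 × 21.0000 = 273.0000.

$273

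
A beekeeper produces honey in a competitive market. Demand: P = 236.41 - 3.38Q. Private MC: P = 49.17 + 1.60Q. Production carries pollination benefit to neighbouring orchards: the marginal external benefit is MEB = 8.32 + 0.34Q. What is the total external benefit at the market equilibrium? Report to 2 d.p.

553.14

Market equilibrium (private): 49.17 + 1.60Q = 236.41 - 3.38Q → Q_m = 37.5984.
Total external benefit = ∫₀^{Q_m} (8.32 + 0.34Q) dQ = 8.32×37.5984 + ½×0.34×37.5984² = 553.1374.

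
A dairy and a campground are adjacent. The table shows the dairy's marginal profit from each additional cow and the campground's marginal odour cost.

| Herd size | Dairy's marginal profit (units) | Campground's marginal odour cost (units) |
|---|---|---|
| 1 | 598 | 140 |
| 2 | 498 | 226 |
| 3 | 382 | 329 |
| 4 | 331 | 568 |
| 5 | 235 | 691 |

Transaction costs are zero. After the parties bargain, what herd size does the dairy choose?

3

Bargaining reaches the level where marginal profit last exceeds marginal odour cost.
That holds through level 3 (382 ≥ 329) but not at 4 (331 < 568).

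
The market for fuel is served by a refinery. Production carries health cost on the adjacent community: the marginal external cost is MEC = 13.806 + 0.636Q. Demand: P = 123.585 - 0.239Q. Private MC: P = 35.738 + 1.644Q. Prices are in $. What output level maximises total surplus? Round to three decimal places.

Q* = 29.393

Social marginal cost = private MC + MEC = 49.544 + 2.280Q.
Set SMC = demand: 49.544 + 2.280Q = 123.585 - 0.239Q → Q* = 29.3930.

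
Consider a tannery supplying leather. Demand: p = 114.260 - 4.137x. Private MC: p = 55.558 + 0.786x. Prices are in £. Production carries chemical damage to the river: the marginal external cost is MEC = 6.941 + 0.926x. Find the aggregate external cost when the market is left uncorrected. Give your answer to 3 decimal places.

Market equilibrium (private): 55.558 + 0.786x = 114.260 - 4.137x → x_m = 11.9240.
Total external cost = ∫₀^{x_m} (6.941 + 0.926x) dx = 6.941×11.9240 + ½×0.926×11.9240² = 148.5946.

£148.595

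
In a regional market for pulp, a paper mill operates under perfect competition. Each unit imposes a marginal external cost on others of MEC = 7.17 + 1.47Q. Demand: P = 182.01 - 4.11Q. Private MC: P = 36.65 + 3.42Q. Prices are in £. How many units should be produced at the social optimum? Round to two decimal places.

Q* = 15.35

Social marginal cost = private MC + MEC = 43.82 + 4.89Q.
Set SMC = demand: 43.82 + 4.89Q = 182.01 - 4.11Q → Q* = 15.3544.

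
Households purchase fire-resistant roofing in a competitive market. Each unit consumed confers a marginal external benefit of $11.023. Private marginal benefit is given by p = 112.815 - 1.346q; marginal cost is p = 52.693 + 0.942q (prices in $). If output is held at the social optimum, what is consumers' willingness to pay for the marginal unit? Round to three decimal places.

Social marginal benefit = demand + MEB = 123.838 - 1.346q.
Set SMB = MC: 123.838 - 1.346q = 52.693 + 0.942q → q* = 31.0948.
Consumer price on the demand curve at q*: 112.815 − 1.346×31.0948 = 70.9614.

P = $70.961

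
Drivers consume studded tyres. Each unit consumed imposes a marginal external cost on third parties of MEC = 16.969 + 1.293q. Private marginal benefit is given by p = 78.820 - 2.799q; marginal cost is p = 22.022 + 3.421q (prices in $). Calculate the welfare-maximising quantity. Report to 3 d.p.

q* = 5.301

Social marginal benefit = demand − MEC = 61.851 - 4.092q.
Set SMB = MC: 61.851 - 4.092q = 22.022 + 3.421q → q* = 5.3013.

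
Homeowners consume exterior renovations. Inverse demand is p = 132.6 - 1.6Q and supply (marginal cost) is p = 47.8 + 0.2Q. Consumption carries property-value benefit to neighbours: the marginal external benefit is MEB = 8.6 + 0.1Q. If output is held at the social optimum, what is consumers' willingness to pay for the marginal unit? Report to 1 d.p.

Social marginal benefit = demand + MEB = 141.2 - 1.5Q.
Set SMB = MC: 141.2 - 1.5Q = 47.8 + 0.2Q → Q* = 54.9412.
Consumer price on the demand curve at Q*: 132.6 − 1.6×54.9412 = 44.6941.

P = 44.7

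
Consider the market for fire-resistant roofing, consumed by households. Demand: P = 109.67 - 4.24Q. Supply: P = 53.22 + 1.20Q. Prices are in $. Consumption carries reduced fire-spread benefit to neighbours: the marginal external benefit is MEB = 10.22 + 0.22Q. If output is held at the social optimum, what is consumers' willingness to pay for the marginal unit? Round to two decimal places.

Social marginal benefit = demand + MEB = 119.89 - 4.02Q.
Set SMB = MC: 119.89 - 4.02Q = 53.22 + 1.20Q → Q* = 12.7720.
Consumer price on the demand curve at Q*: 109.67 − 4.24×12.7720 = 55.5167.

P = $55.52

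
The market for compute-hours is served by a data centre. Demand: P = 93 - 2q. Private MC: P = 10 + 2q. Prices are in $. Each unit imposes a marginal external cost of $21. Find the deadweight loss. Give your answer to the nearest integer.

Market equilibrium (private): 10 + 2q = 93 - 2q → q_m = 20.7500.
Social marginal cost = private MC + MEC = 31 + 2q.
Set SMC = demand: 31 + 2q = 93 - 2q → q* = 15.5000.
The welfare-loss triangle has base |q_m − q*| and height MEC(q_m) (the vertical gap between SMC and demand is zero at q* and MEC at q_m).
DWL = ½ × 5.2500 × 21.0000 = 55.1250.

DWL = $55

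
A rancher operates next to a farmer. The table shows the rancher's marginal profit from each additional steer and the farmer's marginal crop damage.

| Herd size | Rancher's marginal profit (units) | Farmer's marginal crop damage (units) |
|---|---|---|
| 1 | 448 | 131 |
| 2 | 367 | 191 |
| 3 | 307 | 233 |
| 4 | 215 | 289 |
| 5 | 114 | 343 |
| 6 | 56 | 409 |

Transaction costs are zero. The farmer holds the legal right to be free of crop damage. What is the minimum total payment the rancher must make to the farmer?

555

Efficient level: marginal profit ≥ marginal crop damage through level 3, so k* = 3.
With the farmer holding the right, the rancher must at least compensate total damage at k*: 131 + 191 + 233 = 555.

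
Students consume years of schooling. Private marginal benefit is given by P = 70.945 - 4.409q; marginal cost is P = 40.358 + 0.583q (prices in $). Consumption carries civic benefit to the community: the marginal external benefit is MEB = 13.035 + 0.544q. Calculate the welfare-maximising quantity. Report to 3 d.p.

Social marginal benefit = demand + MEB = 83.980 - 3.865q.
Set SMB = MC: 83.980 - 3.865q = 40.358 + 0.583q → q* = 9.8071.

q* = 9.807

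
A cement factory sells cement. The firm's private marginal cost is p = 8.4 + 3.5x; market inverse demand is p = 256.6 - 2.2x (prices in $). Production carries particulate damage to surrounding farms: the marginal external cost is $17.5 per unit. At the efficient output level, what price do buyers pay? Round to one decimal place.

Social marginal cost = private MC + MEC = 25.9 + 3.5x.
Set SMC = demand: 25.9 + 3.5x = 256.6 - 2.2x → x* = 40.4737.
Consumer price on the demand curve at x*: 256.6 − 2.2×40.4737 = 167.5579.

P = $167.6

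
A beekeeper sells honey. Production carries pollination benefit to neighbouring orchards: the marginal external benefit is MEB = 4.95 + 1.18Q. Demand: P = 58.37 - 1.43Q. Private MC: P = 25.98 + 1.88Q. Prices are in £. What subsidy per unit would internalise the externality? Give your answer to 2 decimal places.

Social marginal cost = private MC − MEB = 21.03 + 0.70Q.
Set SMC = demand: 21.03 + 0.70Q = 58.37 - 1.43Q → Q* = 17.5305.
The Pigouvian subsidy equals MEB at Q*: 4.95 + 1.18×17.5305 = 25.6360.

subsidy = £25.64 per unit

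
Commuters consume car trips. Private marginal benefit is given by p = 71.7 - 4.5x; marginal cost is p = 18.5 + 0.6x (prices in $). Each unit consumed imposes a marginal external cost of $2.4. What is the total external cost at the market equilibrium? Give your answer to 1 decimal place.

$25.0

Market equilibrium (private): 18.5 + 0.6x = 71.7 - 4.5x → x_m = 10.4314.
Total external cost = MEC × x_m = 2.4 × 10.4314 = 25.0354.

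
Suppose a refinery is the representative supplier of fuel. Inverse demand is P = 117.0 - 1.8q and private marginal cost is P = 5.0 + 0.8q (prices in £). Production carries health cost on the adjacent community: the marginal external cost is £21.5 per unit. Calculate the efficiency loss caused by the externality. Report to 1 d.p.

Market equilibrium (private): 5.0 + 0.8q = 117.0 - 1.8q → q_m = 43.0769.
Social marginal cost = private MC + MEC = 26.5 + 0.8q.
Set SMC = demand: 26.5 + 0.8q = 117.0 - 1.8q → q* = 34.8077.
Between q* and q_m the wedge SMC − demand runs linearly from 0 to MEC(q_m), so the loss is a triangle.
DWL = ½ × 8.2692 × 21.5000 = 88.8939.

DWL = £88.9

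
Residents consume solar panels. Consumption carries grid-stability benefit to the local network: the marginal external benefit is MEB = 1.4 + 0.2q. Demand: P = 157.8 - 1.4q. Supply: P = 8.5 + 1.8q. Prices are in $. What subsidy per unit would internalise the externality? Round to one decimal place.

Social marginal benefit = demand + MEB = 159.2 - 1.2q.
Set SMB = MC: 159.2 - 1.2q = 8.5 + 1.8q → q* = 50.2333.
The Pigouvian subsidy equals MEB at q*: 1.4 + 0.2×50.2333 = 11.4467.

subsidy = $11.4 per unit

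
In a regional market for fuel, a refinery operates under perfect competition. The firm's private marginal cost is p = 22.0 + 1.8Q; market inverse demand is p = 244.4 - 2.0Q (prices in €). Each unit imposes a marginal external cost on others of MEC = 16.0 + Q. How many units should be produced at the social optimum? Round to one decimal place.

Q* = 43.0

Social marginal cost = private MC + MEC = 38.0 + 2.8Q.
Set SMC = demand: 38.0 + 2.8Q = 244.4 - 2.0Q → Q* = 43.0000.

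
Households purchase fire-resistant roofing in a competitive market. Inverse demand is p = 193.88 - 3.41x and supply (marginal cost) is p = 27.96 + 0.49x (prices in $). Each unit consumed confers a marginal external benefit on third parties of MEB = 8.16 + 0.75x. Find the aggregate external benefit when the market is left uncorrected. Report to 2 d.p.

$1025.89

Market equilibrium (private): 27.96 + 0.49x = 193.88 - 3.41x → x_m = 42.5436.
Total external benefit = ∫₀^{x_m} (8.16 + 0.75x) dx = 8.16×42.5436 + ½×0.75×42.5436² = 1025.8900.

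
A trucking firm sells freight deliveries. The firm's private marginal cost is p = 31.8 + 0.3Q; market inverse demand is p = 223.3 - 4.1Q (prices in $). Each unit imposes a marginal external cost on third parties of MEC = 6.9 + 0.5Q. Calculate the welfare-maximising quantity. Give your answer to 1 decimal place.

Q* = 37.7

Social marginal cost = private MC + MEC = 38.7 + 0.8Q.
Set SMC = demand: 38.7 + 0.8Q = 223.3 - 4.1Q → Q* = 37.6735.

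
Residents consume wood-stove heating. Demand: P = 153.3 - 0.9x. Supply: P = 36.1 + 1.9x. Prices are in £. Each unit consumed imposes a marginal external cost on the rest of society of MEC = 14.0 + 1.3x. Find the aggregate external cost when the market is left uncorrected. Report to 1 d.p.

£1724.8

Market equilibrium (private): 36.1 + 1.9x = 153.3 - 0.9x → x_m = 41.8571.
Total external cost = ∫₀^{x_m} (14.0 + 1.3x) dx = 14.0×41.8571 + ½×1.3×41.8571² = 1724.8103.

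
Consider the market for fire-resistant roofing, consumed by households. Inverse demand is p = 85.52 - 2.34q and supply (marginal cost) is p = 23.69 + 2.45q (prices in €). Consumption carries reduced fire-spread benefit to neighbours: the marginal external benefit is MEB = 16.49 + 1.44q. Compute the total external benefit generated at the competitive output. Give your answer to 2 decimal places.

Market equilibrium (private): 23.69 + 2.45q = 85.52 - 2.34q → q_m = 12.9081.
Total external benefit = ∫₀^{q_m} (16.49 + 1.44q) dq = 16.49×12.9081 + ½×1.44×12.9081² = 332.8203.

€332.82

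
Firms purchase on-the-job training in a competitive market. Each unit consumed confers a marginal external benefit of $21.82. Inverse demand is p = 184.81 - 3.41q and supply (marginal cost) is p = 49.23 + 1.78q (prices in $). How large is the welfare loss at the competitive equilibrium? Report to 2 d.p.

Market equilibrium (private): 49.23 + 1.78q = 184.81 - 3.41q → q_m = 26.1233.
Social marginal benefit = demand + MEB = 206.63 - 3.41q.
Set SMB = MC: 206.63 - 3.41q = 49.23 + 1.78q → q* = 30.3276.
The loss is the area between SMB and MC from q* to q_m; with linear curves that's a triangle of height MEB(q_m).
DWL = ½ × 4.2043 × 21.8200 = 45.8689.

DWL = $45.87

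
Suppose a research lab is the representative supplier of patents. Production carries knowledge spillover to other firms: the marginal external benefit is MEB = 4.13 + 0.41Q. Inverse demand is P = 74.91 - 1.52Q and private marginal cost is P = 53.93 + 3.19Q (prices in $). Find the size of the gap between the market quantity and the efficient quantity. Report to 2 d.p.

1.39 units

Market equilibrium (private): 53.93 + 3.19Q = 74.91 - 1.52Q → Q_m = 4.4544.
Social marginal cost = private MC − MEB = 49.80 + 2.78Q.
Set SMC = demand: 49.80 + 2.78Q = 74.91 - 1.52Q → Q* = 5.8395.
Gap = |4.4544 − 5.8395| = 1.3851.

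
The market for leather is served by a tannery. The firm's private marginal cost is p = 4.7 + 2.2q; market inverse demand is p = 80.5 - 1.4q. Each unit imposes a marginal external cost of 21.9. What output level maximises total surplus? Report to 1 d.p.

Social marginal cost = private MC + MEC = 26.6 + 2.2q.
Set SMC = demand: 26.6 + 2.2q = 80.5 - 1.4q → q* = 14.9722.

q* = 15.0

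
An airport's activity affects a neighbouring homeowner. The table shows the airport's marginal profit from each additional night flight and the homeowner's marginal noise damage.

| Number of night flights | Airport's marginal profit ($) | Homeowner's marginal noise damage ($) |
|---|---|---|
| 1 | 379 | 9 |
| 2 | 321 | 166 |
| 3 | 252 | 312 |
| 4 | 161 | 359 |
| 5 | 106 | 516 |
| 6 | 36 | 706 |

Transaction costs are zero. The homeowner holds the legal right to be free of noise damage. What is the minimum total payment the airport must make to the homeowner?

$175

Efficient level: marginal profit ≥ marginal noise damage through level 2, so k* = 2.
With the homeowner holding the right, the airport must at least compensate total damage at k*: 9 + 166 = 175.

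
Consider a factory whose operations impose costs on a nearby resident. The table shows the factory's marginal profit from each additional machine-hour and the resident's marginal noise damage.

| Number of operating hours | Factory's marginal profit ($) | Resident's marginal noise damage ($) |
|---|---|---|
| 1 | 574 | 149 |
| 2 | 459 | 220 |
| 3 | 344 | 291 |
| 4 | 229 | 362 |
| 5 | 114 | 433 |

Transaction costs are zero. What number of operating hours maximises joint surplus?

Bargaining reaches the level where marginal profit last exceeds marginal noise damage.
That holds through level 3 (344 ≥ 291) but not at 4 (229 < 362).

3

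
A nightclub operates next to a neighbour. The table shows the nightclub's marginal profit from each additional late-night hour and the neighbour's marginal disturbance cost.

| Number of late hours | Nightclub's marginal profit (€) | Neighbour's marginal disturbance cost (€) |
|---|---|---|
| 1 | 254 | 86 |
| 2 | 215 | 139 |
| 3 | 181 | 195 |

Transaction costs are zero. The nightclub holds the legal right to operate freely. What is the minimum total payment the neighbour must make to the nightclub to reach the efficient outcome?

Left alone the nightclub would choose level 3 (marginal profit stays positive).
Efficient level: k* = 2 (marginal profit ≥ marginal disturbance cost through 2).
The neighbour must at least cover the nightclub's forgone profit from cutting 3→2: 181 = 181.

€181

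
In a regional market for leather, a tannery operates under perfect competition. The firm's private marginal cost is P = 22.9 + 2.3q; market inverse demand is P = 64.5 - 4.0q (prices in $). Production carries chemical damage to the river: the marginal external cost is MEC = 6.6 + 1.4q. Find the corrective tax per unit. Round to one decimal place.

Social marginal cost = private MC + MEC = 29.5 + 3.7q.
Set SMC = demand: 29.5 + 3.7q = 64.5 - 4.0q → q* = 4.5455.
The Pigouvian tax equals MEC at q*: 6.6 + 1.4×4.5455 = 12.9637.

tax = $13.0 per unit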